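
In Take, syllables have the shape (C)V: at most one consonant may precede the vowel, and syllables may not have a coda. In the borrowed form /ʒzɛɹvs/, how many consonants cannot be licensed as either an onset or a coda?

Syllabifying with onset maximization leaves /ʒ/, /ɹ/, /v/, /s/ stranded (no codas are permitted; onsets are limited to one consonant).

4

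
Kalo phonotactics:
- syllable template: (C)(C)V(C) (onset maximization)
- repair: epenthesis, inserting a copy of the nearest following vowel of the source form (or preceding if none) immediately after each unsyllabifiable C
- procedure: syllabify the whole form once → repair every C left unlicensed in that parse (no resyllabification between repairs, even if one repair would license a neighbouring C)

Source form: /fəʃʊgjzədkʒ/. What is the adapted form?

Syllabifying with onset maximization leaves /k/, /ʒ/ stranded (at most one coda consonant is licensed; onsets may contain at most 2 consonants).
Epenthesis after each stranded consonant: /k/ → /kə/, /ʒ/ → /ʒə/.

fəʃʊgjzədkəʒə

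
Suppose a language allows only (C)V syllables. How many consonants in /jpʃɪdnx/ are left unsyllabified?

5

Syllabifying with onset maximization leaves /j/, /p/, /d/, /n/, /x/ stranded (no codas are permitted; onsets are limited to one consonant).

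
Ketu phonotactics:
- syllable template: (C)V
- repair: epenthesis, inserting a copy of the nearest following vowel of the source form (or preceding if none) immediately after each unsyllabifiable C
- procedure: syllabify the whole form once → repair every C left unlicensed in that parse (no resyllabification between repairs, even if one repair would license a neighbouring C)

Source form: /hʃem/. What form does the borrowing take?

The consonants /h/, /m/ cannot be parsed into a legal (C)V syllable (no codas are permitted; onsets are limited to one consonant).
Epenthesis after each stranded consonant: /h/ → /he/, /m/ → /me/.

heʃeme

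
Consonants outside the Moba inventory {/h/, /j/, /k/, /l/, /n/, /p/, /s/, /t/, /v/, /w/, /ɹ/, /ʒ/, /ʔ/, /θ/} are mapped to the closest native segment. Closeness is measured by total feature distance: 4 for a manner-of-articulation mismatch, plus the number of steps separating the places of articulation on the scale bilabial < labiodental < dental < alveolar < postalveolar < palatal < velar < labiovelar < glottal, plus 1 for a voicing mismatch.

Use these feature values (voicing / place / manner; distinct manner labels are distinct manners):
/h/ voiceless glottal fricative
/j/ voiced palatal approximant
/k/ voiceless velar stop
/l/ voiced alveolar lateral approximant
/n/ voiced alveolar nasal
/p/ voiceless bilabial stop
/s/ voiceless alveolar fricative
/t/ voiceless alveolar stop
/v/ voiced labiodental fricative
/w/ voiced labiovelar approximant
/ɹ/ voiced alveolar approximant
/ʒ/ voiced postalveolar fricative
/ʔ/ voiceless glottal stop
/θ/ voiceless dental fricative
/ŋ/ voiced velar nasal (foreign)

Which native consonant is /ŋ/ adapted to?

/n/ is closest: same manner (nasal), place distance 3 (velar→alveolar), same voicing; total 3. Next closest is /j/ at distance 5.

n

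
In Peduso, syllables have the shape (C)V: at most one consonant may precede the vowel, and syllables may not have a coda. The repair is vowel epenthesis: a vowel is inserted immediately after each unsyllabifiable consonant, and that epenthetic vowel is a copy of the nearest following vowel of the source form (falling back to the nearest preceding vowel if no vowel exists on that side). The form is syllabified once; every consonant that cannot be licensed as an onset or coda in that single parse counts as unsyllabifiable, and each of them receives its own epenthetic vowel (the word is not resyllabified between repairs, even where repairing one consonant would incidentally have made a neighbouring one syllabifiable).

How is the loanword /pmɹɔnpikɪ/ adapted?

Syllabifying with onset maximization leaves /p/, /m/, /n/ stranded (no codas are permitted; onsets are limited to one consonant).
Inserting the epenthetic vowel yields /p/ → /pɔ/, /m/ → /mɔ/, /n/ → /ni/.

pɔmɔɹɔnipikɪ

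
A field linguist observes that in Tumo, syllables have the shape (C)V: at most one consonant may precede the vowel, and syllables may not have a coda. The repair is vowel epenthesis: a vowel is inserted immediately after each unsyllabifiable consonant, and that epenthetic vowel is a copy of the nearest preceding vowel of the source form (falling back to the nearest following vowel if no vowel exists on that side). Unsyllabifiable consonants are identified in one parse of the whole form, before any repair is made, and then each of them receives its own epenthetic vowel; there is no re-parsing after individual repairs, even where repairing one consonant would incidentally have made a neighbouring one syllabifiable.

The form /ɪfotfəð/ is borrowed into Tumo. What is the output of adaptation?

The consonants /t/, /ð/ cannot be parsed into a legal (C)V syllable (no codas are permitted; onsets are limited to one consonant).
Each unlicensed consonant becomes the onset of a new syllable: /t/ → /to/, /ð/ → /ðə/.

ɪfotofəðə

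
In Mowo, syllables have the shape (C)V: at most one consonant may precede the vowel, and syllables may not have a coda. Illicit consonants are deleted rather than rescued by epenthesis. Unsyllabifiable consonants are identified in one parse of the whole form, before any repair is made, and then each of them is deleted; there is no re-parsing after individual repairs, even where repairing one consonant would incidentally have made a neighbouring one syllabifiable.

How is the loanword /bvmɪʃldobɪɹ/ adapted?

Under (C)V, the unsyllabifiable consonants are /b/, /v/, /ʃ/, /l/, /ɹ/ (no codas are permitted; onsets are limited to one consonant).
Deletion applies to /b/, /v/, /ʃ/, /l/, /ɹ/.

mɪdobɪ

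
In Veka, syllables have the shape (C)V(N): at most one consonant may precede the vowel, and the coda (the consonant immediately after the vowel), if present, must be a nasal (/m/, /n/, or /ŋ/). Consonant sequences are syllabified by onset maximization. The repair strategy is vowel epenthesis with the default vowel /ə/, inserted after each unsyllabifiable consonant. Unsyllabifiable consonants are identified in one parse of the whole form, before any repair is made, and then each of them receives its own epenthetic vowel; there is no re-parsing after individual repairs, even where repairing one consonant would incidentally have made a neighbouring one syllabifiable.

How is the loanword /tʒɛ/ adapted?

Syllabifying with onset maximization leaves /t/ stranded (only a nasal (/m/, /n/, or /ŋ/) is licensed in coda position; onsets are limited to one consonant).
Inserting the epenthetic vowel yields /t/ → /tə/.

təʒɛ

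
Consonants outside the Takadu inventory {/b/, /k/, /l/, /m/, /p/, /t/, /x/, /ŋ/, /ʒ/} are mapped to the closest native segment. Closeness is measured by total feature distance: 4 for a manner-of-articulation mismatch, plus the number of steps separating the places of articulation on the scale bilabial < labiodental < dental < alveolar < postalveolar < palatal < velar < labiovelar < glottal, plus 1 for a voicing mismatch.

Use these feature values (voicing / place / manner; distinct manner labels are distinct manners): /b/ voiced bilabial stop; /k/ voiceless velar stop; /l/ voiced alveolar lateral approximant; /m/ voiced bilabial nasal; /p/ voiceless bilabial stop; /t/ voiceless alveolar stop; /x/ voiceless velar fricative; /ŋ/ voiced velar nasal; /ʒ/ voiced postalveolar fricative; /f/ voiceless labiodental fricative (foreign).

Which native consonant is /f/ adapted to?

/ʒ/ is closest: same manner (fricative), place distance 3 (labiodental→postalveolar), voicing differs (+1); total 4. Next closest is /p/ at distance 5.

ʒ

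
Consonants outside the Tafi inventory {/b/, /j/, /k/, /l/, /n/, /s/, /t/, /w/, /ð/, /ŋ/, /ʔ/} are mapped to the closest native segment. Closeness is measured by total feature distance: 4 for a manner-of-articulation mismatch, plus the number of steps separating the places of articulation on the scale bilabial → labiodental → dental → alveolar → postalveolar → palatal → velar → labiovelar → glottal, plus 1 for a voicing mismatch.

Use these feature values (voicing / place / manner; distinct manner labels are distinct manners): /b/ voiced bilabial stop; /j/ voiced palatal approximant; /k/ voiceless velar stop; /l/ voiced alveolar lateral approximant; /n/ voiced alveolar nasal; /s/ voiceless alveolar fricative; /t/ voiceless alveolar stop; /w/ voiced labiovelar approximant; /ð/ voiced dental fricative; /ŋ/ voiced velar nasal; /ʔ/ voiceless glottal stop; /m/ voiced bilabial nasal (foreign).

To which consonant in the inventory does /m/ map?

/n/ is closest: same manner (nasal), place distance 3 (bilabial→alveolar), same voicing; total 3. Next closest is /b/ at distance 4.

n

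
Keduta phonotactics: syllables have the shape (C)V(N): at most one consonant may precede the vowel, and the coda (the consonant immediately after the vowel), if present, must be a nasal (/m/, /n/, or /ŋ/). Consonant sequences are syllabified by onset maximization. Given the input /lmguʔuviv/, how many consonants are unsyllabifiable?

The consonants /l/, /m/, /v/ cannot be parsed into a legal (C)V(N) syllable (only a nasal (/m/, /n/, or /ŋ/) is licensed in coda position; onsets are limited to one consonant).

3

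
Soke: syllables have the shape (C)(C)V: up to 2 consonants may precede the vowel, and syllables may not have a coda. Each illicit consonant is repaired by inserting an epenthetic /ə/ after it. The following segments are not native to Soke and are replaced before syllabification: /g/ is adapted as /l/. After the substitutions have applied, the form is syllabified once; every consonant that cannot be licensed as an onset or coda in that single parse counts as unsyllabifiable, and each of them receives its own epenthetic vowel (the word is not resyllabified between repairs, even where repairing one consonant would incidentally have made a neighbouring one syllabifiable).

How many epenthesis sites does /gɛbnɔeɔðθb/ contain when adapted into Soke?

After substitution the input is /lɛbnɔeɔðθb/.
The unsyllabifiable consonants are /ð/, /θ/, /b/; each receives one epenthetic vowel.

3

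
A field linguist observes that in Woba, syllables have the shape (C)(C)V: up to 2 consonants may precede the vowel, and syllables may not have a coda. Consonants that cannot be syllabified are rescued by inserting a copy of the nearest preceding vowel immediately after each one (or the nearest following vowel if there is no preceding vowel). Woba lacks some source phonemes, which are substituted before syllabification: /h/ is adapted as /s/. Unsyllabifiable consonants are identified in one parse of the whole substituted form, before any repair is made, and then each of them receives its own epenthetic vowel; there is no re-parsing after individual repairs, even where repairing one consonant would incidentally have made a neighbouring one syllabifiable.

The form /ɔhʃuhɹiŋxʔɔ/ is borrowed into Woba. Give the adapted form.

ɔsʃusɹiŋixʔɔ

Substitution: /h/ → /s/, giving /ɔsʃusɹiŋxʔɔ/.
The consonants /ŋ/ cannot be parsed into a legal (C)(C)V syllable (no codas are permitted; onsets may contain at most 2 consonants).
Epenthesis after each stranded consonant: /ŋ/ → /ŋi/.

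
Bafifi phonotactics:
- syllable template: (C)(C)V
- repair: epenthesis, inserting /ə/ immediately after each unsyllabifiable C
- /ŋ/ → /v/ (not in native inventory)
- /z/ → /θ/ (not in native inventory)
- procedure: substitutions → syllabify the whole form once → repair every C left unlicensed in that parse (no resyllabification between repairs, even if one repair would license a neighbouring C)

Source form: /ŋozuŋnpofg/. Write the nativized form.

voθuvənpofəgə

Substitution: /ŋ/ → /v/, /z/ → /θ/, giving /voθuvnpofg/.
Syllabifying with onset maximization leaves /v/, /f/, /g/ stranded (no codas are permitted; onsets may contain at most 2 consonants).
Epenthesis after each stranded consonant: /v/ → /və/, /f/ → /fə/, /g/ → /gə/.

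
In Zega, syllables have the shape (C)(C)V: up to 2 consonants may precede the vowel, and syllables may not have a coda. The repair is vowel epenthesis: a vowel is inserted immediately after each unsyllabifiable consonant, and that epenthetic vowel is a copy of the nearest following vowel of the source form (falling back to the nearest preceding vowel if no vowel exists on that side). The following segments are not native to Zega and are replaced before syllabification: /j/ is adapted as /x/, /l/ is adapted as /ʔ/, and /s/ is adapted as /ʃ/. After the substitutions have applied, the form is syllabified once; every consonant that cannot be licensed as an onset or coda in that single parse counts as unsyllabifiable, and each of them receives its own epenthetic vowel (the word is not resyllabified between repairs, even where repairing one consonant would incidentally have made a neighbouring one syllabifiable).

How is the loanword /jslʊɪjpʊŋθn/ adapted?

xʊʃʔʊɪxpʊŋʊθʊnʊ

Substitution: /j/ → /x/, /s/ → /ʃ/, /l/ → /ʔ/, giving /xʃʔʊɪxpʊŋθn/.
Under (C)(C)V, the unsyllabifiable consonants are /x/, /ŋ/, /θ/, /n/ (no codas are permitted; onsets may contain at most 2 consonants).
Inserting the epenthetic vowel yields /x/ → /xʊ/, /ŋ/ → /ŋʊ/, /θ/ → /θʊ/, /n/ → /nʊ/.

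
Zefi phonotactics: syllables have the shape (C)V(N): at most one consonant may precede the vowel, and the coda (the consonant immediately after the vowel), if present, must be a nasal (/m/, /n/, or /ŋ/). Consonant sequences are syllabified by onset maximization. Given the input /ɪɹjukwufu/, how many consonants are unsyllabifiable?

2

Under (C)V(N), the unsyllabifiable consonants are /ɹ/, /k/ (only a nasal (/m/, /n/, or /ŋ/) is licensed in coda position; onsets are limited to one consonant).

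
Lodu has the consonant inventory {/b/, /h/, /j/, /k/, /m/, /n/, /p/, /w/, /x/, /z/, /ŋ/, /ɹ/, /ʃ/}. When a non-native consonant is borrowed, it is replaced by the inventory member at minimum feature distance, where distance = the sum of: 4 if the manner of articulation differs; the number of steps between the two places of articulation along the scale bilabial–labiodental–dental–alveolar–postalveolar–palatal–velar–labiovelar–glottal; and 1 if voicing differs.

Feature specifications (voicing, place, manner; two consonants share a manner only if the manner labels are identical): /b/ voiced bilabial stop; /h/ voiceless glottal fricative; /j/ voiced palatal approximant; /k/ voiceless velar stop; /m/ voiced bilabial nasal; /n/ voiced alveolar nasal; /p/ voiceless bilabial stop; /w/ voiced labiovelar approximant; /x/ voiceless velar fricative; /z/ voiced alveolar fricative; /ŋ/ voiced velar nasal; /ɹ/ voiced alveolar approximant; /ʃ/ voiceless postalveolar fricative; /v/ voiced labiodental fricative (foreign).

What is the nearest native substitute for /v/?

z

/z/ is closest: same manner (fricative), place distance 2 (labiodental→alveolar), same voicing; total 2. Next closest is /ʃ/ at distance 4.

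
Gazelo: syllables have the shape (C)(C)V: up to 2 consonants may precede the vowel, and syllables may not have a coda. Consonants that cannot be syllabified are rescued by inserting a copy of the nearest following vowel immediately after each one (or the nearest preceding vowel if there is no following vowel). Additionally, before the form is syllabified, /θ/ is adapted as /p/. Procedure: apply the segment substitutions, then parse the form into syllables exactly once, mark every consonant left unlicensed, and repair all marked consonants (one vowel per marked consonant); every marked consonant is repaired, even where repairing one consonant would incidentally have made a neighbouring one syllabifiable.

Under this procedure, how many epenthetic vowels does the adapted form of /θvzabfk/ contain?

After substitution the input is /pvzabfk/.
The unsyllabifiable consonants are /p/, /b/, /f/, /k/; each receives one epenthetic vowel.

4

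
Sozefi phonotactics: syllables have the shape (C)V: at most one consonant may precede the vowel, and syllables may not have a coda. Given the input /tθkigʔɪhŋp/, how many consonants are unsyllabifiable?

Syllabifying with onset maximization leaves /t/, /θ/, /g/, /h/, /ŋ/, /p/ stranded (no codas are permitted; onsets are limited to one consonant).

6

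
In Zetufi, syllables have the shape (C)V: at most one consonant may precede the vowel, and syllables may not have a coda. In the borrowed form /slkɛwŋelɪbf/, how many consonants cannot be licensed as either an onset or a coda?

5

Under (C)V, the unsyllabifiable consonants are /s/, /l/, /w/, /b/, /f/ (no codas are permitted; onsets are limited to one consonant).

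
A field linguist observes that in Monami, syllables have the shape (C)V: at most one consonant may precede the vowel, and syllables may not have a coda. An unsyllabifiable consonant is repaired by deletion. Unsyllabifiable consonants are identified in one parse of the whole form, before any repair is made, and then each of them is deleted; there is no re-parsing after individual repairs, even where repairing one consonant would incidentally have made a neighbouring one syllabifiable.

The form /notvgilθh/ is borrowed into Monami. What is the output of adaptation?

Under (C)V, the unsyllabifiable consonants are /t/, /v/, /l/, /θ/, /h/ (no codas are permitted; onsets are limited to one consonant).
Deleting the stranded consonants removes /t/, /v/, /l/, /θ/, /h/.

nogi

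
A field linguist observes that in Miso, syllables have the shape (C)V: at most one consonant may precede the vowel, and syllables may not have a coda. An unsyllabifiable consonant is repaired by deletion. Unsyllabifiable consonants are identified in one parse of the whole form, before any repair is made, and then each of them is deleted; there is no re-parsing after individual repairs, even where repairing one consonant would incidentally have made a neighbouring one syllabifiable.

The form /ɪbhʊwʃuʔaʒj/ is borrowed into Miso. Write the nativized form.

Syllabifying with onset maximization leaves /b/, /w/, /ʒ/, /j/ stranded (no codas are permitted; onsets are limited to one consonant).
Deletion applies to /b/, /w/, /ʒ/, /j/.

ɪhʊʃuʔa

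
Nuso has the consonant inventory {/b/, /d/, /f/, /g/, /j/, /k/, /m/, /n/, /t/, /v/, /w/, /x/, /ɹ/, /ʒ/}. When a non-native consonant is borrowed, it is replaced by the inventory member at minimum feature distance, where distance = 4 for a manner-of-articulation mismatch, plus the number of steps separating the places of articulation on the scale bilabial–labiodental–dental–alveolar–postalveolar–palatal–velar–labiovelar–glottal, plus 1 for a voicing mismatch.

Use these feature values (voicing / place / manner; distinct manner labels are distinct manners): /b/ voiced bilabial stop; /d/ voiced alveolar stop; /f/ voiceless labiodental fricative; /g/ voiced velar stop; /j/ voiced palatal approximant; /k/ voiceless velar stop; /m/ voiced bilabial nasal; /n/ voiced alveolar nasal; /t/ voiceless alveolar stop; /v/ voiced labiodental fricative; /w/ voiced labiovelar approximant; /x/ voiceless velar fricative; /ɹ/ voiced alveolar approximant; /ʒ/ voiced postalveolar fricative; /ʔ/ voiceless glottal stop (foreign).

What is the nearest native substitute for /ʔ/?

k

/k/ is closest: same manner (stop), place distance 2 (glottal→velar), same voicing; total 2. Next closest is /g/ at distance 3.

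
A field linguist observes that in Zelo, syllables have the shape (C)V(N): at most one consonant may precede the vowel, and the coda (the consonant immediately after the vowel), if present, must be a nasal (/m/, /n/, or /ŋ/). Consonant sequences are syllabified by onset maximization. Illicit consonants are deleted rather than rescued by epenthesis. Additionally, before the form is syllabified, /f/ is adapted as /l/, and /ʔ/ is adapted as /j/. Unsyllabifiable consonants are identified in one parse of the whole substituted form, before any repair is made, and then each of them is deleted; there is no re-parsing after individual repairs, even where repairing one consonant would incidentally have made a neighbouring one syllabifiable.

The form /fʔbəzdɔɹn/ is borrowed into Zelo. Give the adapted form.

bədɔ

Substitution: /f/ → /l/, /ʔ/ → /j/, giving /ljbəzdɔɹn/.
Syllabifying with onset maximization leaves /l/, /j/, /z/, /ɹ/, /n/ stranded (only a nasal (/m/, /n/, or /ŋ/) is licensed in coda position; onsets are limited to one consonant).
Each unlicensed consonant is deleted: /l/, /j/, /z/, /ɹ/, /n/.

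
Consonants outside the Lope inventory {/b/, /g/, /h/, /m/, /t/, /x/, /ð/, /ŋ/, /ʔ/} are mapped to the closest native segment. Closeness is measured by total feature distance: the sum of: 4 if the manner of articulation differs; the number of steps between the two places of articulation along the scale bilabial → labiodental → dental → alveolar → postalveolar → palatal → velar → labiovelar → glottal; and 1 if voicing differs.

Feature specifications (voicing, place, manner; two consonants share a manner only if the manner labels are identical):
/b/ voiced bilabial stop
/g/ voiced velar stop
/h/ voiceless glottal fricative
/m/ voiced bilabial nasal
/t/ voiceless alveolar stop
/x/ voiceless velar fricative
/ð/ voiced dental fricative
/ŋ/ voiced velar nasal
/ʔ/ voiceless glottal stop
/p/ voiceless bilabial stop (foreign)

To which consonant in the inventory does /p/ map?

/b/ is closest: same manner (stop), place distance 0 (bilabial→bilabial), voicing differs (+1); total 1. Next closest is /t/ at distance 3.

b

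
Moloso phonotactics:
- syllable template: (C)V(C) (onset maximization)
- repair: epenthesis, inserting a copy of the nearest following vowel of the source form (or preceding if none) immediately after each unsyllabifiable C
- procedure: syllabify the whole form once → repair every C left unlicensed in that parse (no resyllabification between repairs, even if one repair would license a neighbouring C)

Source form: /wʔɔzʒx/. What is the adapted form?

Under (C)V(C), the unsyllabifiable consonants are /w/, /ʒ/, /x/ (at most one coda consonant is licensed; onsets are limited to one consonant).
Epenthesis after each stranded consonant: /w/ → /wɔ/, /ʒ/ → /ʒɔ/, /x/ → /xɔ/.

wɔʔɔzʒɔxɔ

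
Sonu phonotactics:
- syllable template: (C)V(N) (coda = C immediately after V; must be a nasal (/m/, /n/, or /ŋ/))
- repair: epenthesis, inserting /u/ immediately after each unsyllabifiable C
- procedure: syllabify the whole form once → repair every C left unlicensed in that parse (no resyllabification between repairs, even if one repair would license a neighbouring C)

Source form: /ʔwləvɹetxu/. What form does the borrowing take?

ʔuwuləvuɹetuxu

Syllabifying with onset maximization leaves /ʔ/, /w/, /v/, /t/ stranded (only a nasal (/m/, /n/, or /ŋ/) is licensed in coda position; onsets are limited to one consonant).
Each unlicensed consonant becomes the onset of a new syllable: /ʔ/ → /ʔu/, /w/ → /wu/, /v/ → /vu/, /t/ → /tu/.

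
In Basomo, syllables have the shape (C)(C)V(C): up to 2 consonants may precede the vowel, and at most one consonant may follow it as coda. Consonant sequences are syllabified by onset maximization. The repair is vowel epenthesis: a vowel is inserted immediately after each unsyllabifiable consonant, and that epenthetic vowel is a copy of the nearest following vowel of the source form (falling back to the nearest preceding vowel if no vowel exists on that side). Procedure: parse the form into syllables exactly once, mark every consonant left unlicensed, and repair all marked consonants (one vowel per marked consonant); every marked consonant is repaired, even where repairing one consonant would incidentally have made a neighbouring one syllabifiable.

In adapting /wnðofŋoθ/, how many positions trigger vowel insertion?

1

The unsyllabifiable consonants are /w/; each receives one epenthetic vowel.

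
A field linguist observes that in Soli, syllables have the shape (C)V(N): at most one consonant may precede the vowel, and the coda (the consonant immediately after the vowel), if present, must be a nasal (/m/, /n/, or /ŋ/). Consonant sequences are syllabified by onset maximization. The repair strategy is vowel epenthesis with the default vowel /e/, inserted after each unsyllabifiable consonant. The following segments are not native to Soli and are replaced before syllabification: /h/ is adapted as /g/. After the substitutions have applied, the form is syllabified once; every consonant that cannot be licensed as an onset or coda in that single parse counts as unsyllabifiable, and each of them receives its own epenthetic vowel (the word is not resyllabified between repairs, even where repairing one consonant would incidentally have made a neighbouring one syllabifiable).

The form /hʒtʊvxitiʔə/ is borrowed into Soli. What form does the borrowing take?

Substitution: /h/ → /g/, giving /gʒtʊvxitiʔə/.
Syllabifying with onset maximization leaves /g/, /ʒ/, /v/ stranded (only a nasal (/m/, /n/, or /ŋ/) is licensed in coda position; onsets are limited to one consonant).
Each unlicensed consonant becomes the onset of a new syllable: /g/ → /ge/, /ʒ/ → /ʒe/, /v/ → /ve/.

geʒetʊvexitiʔə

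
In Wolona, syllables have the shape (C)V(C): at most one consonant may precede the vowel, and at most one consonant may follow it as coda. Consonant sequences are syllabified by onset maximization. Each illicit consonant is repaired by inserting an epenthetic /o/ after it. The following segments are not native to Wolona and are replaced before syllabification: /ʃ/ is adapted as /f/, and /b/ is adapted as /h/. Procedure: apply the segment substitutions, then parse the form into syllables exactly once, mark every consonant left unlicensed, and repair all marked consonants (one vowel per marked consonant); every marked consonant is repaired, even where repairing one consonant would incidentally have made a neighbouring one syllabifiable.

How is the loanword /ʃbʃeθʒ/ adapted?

Substitution: /ʃ/ → /f/, /b/ → /h/, giving /fhfeθʒ/.
Syllabifying with onset maximization leaves /f/, /h/, /ʒ/ stranded (at most one coda consonant is licensed; onsets are limited to one consonant).
Each unlicensed consonant becomes the onset of a new syllable: /f/ → /fo/, /h/ → /ho/, /ʒ/ → /ʒo/.

fohofeθʒo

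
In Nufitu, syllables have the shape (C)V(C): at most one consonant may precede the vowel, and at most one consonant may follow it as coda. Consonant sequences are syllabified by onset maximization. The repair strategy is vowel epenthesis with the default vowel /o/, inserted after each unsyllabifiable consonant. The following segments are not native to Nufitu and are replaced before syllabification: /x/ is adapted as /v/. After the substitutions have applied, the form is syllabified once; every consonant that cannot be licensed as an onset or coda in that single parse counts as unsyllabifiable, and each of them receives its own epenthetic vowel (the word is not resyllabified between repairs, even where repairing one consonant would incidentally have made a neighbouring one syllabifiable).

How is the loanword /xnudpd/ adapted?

Substitution: /x/ → /v/, giving /vnudpd/.
The consonants /v/, /p/, /d/ cannot be parsed into a legal (C)V(C) syllable (at most one coda consonant is licensed; onsets are limited to one consonant).
Inserting the epenthetic vowel yields /v/ → /vo/, /p/ → /po/, /d/ → /do/.

vonudpodo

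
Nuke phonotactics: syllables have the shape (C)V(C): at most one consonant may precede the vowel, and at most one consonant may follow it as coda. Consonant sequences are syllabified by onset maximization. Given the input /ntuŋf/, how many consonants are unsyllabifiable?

2

The consonants /n/, /f/ cannot be parsed into a legal (C)V(C) syllable (at most one coda consonant is licensed; onsets are limited to one consonant).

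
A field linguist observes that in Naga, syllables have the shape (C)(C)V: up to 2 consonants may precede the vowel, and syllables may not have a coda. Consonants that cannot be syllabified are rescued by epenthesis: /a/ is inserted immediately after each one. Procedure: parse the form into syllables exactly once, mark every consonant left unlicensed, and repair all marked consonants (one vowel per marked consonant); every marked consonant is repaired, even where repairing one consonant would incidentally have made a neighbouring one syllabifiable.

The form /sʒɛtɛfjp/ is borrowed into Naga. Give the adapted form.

Under (C)(C)V, the unsyllabifiable consonants are /f/, /j/, /p/ (no codas are permitted; onsets may contain at most 2 consonants).
Inserting the epenthetic vowel yields /f/ → /fa/, /j/ → /ja/, /p/ → /pa/.

sʒɛtɛfajapa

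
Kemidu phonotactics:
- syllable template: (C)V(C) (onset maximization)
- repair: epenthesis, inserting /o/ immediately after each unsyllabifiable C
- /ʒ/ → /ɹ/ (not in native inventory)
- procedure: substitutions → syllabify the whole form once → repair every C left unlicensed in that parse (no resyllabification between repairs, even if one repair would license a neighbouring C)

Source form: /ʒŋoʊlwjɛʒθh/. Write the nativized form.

ɹoŋoʊlwojɛɹθoho

Substitution: /ʒ/ → /ɹ/, giving /ɹŋoʊlwjɛɹθh/.
Under (C)V(C), the unsyllabifiable consonants are /ɹ/, /w/, /θ/, /h/ (at most one coda consonant is licensed; onsets are limited to one consonant).
Each unlicensed consonant becomes the onset of a new syllable: /ɹ/ → /ɹo/, /w/ → /wo/, /θ/ → /θo/, /h/ → /ho/.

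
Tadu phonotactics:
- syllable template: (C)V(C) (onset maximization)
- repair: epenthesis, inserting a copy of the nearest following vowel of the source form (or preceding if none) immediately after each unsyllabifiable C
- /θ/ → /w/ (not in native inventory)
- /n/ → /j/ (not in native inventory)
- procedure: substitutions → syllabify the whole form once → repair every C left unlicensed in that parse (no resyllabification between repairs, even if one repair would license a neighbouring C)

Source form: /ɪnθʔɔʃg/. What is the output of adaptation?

Substitution: /n/ → /j/, /θ/ → /w/, giving /ɪjwʔɔʃg/.
Syllabifying with onset maximization leaves /w/, /g/ stranded (at most one coda consonant is licensed; onsets are limited to one consonant).
Epenthesis after each stranded consonant: /w/ → /wɔ/, /g/ → /gɔ/.

ɪjwɔʔɔʃgɔ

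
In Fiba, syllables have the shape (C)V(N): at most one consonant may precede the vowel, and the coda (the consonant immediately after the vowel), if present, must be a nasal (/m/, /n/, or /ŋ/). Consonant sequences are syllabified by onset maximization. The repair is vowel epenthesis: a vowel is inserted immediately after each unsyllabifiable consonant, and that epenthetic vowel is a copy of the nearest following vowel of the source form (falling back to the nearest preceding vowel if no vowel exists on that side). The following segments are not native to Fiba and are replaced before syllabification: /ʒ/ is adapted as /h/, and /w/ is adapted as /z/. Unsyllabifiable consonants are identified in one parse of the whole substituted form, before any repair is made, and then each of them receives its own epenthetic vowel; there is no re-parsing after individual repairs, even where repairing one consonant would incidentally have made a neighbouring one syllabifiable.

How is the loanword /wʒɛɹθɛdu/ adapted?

Substitution: /w/ → /z/, /ʒ/ → /h/, giving /zhɛɹθɛdu/.
Under (C)V(N), the unsyllabifiable consonants are /z/, /ɹ/ (only a nasal (/m/, /n/, or /ŋ/) is licensed in coda position; onsets are limited to one consonant).
Inserting the epenthetic vowel yields /z/ → /zɛ/, /ɹ/ → /ɹɛ/.

zɛhɛɹɛθɛdu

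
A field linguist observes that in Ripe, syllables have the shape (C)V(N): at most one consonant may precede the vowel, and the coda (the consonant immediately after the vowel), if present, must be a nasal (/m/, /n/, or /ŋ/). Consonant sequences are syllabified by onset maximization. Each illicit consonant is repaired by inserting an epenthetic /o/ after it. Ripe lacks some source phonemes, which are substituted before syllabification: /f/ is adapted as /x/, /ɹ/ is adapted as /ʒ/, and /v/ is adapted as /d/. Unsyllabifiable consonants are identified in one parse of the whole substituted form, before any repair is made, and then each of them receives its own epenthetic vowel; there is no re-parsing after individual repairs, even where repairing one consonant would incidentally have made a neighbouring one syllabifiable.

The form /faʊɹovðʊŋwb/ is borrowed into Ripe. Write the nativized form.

Substitution: /f/ → /x/, /ɹ/ → /ʒ/, /v/ → /d/, giving /xaʊʒodðʊŋwb/.
Syllabifying with onset maximization leaves /d/, /w/, /b/ stranded (only a nasal (/m/, /n/, or /ŋ/) is licensed in coda position; onsets are limited to one consonant).
Inserting the epenthetic vowel yields /d/ → /do/, /w/ → /wo/, /b/ → /bo/.

xaʊʒodoðʊŋwobo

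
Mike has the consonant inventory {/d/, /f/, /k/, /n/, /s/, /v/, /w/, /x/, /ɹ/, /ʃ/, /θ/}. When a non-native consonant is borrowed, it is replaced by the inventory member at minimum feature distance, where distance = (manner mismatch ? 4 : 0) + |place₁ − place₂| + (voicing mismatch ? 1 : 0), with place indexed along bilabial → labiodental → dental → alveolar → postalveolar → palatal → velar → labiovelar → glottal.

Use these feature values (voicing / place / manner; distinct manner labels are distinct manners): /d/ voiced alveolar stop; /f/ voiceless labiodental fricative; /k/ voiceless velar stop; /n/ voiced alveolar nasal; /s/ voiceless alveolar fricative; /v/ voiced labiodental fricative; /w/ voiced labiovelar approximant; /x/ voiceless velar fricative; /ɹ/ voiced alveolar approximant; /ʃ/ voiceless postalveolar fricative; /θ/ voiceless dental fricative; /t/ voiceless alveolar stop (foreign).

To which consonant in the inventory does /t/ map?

d

/d/ is closest: same manner (stop), place distance 0 (alveolar→alveolar), voicing differs (+1); total 1. Next closest is /k/ at distance 3.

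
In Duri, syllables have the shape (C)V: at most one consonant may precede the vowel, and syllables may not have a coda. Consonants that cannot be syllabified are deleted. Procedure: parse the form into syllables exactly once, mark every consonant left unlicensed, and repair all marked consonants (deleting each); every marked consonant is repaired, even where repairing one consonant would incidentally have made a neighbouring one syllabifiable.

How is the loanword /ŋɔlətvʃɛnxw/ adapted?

ŋɔləʃɛ

Under (C)V, the unsyllabifiable consonants are /t/, /v/, /n/, /x/, /w/ (no codas are permitted; onsets are limited to one consonant).
Each unlicensed consonant is deleted: /t/, /v/, /n/, /x/, /w/.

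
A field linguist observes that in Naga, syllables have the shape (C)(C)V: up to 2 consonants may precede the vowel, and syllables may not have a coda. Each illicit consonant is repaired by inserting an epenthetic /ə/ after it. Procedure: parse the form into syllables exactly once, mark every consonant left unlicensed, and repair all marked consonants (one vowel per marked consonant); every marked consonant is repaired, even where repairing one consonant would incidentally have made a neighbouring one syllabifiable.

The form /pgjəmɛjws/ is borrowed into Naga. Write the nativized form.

pəgjəmɛjəwəsə

Under (C)(C)V, the unsyllabifiable consonants are /p/, /j/, /w/, /s/ (no codas are permitted; onsets may contain at most 2 consonants).
Each unlicensed consonant becomes the onset of a new syllable: /p/ → /pə/, /j/ → /jə/, /w/ → /wə/, /s/ → /sə/.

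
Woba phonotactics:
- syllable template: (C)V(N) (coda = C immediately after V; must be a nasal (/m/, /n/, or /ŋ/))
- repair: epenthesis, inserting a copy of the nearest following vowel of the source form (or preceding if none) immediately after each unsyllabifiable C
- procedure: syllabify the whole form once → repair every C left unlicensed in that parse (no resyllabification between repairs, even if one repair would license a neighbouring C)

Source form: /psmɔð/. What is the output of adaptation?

Syllabifying with onset maximization leaves /p/, /s/, /ð/ stranded (only a nasal (/m/, /n/, or /ŋ/) is licensed in coda position; onsets are limited to one consonant).
Epenthesis after each stranded consonant: /p/ → /pɔ/, /s/ → /sɔ/, /ð/ → /ðɔ/.

pɔsɔmɔðɔ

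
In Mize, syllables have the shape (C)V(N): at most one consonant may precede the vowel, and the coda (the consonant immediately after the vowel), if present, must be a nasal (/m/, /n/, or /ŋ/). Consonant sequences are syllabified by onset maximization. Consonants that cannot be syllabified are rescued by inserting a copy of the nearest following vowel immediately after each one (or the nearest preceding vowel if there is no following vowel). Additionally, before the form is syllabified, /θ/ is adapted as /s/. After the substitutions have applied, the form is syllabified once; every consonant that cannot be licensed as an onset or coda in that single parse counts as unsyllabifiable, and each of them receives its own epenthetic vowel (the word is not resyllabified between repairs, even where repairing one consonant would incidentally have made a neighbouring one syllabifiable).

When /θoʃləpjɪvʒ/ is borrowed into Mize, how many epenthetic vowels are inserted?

After substitution the input is /soʃləpjɪvʒ/.
The unsyllabifiable consonants are /ʃ/, /p/, /v/, /ʒ/; each receives one epenthetic vowel.

4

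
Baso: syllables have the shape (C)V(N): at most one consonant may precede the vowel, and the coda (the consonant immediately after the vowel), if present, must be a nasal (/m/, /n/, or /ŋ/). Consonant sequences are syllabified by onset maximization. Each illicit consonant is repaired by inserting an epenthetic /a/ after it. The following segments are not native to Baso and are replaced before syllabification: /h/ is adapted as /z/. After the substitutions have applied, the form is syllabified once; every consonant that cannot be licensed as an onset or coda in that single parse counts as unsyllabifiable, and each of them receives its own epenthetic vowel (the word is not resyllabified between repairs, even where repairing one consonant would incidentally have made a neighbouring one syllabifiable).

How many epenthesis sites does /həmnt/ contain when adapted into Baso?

2

After substitution the input is /zəmnt/.
The unsyllabifiable consonants are /n/, /t/; each receives one epenthetic vowel.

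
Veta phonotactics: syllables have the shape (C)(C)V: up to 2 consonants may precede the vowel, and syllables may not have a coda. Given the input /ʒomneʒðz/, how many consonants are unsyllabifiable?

3

The consonants /ʒ/, /ð/, /z/ cannot be parsed into a legal (C)(C)V syllable (no codas are permitted; onsets may contain at most 2 consonants).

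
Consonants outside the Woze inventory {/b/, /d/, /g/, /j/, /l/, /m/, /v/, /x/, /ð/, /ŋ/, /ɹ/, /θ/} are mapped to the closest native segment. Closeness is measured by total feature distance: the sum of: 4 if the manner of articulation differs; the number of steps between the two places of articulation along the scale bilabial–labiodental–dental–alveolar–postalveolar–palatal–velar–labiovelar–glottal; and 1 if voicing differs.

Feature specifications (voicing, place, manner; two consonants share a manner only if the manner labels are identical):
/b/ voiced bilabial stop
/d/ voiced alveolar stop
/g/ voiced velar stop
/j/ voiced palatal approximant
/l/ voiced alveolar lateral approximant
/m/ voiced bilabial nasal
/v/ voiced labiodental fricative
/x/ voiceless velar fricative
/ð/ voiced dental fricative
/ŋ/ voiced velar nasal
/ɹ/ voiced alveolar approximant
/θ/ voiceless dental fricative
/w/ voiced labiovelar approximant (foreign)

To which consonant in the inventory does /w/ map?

j

/j/ is closest: same manner (approximant), place distance 2 (labiovelar→palatal), same voicing; total 2. Next closest is /ɹ/ at distance 4.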